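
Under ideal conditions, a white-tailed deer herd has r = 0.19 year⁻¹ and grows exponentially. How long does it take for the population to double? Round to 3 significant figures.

3.65 years

Doubling time t_d = ln(2)/r = 0.6931/0.19 = 3.6481.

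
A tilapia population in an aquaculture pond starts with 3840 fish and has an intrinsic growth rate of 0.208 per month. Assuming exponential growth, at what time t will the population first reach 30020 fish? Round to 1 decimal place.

Set N₀·e^(rt) = 30020: e^(0.208·t) = 30020/3840 = 7.8177.
0.208·t = ln(7.8177) = 2.0564, so t = 2.0564/0.208 = 9.8865.

9.9 months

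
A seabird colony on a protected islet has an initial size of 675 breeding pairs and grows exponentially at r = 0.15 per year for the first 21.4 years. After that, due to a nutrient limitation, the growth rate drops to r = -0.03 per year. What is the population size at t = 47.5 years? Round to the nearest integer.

7644 breeding pairs

Phase 1: N(21.4) = 675·e^(0.15×21.4) = 675·e^3.21 = 16725.9.
Phase 2 runs for 47.5 − 21.4 = 26.1 years at r = -0.03.
N(47.5) = 16725.9·e^(-0.03×26.1) = 16725.9·e^-0.783 = 7644.28.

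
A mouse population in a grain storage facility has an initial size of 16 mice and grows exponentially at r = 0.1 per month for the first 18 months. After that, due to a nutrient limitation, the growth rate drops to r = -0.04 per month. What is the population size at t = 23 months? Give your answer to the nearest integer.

Phase 1: N(18) = 16·e^(0.1×18) = 16·e^1.8 = 96.7944.
Phase 2 runs for 23 − 18 = 5 months at r = -0.04.
N(23) = 96.7944·e^(-0.04×5) = 96.7944·e^-0.2 = 79.2485.

79 mice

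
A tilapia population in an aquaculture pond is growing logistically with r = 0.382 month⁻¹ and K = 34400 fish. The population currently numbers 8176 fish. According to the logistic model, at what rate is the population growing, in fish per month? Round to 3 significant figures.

2380 fish per month

dN/dt = rN(1 − N/K) = 0.382 × 8176 × (1 − 8176/34400).
1 − 8176/34400 = 0.76233; dN/dt = 0.382 × 8176 × 0.76233 = 2380.9.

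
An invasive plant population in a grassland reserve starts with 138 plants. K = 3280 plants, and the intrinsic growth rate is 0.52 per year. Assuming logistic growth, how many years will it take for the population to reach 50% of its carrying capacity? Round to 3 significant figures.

6.01 years

A = (K − N₀)/N₀ = (3280 − 138)/138 = 22.768.
Solve 3280/(1 + 22.768·e^(−0.52t)) = 1640: 1 + 22.768·e^(−0.52t) = 2, so e^(−0.52t) = 0.0439211.
−0.52·t = ln(0.0439211) = -3.1254, so t = 3.1254/0.52 = 6.0103.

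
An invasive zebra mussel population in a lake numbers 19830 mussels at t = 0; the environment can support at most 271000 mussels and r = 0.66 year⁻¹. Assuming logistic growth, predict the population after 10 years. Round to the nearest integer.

266410 mussels

A = (K − N₀)/N₀ = (271000 − 19830)/19830 = 12.666.
N(t) = K/(1 + A·e^(−rt)) = 271000/(1 + 12.666×e^(−0.66×10)).
e^(−6.6) = 0.0013604; denominator = 1 + 12.666×0.0013604 = 1.0172.
N = 271000/1.0172 = 266410.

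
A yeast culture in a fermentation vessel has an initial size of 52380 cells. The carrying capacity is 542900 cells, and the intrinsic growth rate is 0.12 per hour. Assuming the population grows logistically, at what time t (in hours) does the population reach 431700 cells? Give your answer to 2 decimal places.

29.94 hours

A = (K − N₀)/N₀ = (542900 − 52380)/52380 = 9.3646.
Solve 542900/(1 + 9.3646·e^(−0.12t)) = 431700: 1 + 9.3646·e^(−0.12t) = 1.2576, so e^(−0.12t) = 0.0275063.
−0.12·t = ln(0.0275063) = -3.5933, so t = 3.5933/0.12 = 29.945.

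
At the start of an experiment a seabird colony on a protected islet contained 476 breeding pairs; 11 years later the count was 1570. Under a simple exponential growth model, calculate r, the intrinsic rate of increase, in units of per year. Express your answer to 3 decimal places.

0.108 per year

From N(t) = N₀·e^(rt): e^(r·11) = 1570/476 = 3.2983.
r·11 = ln(3.2983) = 1.1934, so r = 1.1934/11 = 0.10849.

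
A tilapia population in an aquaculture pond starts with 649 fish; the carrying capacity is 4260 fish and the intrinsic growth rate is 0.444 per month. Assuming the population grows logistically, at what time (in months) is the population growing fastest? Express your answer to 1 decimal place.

Logistic growth is fastest at N = K/2 = 2130.
A = (K − N₀)/N₀ = 5.5639. Set K/(1 + A·e^(−rt)) = K/2 → A·e^(−rt) = 1.
e^(−0.444t) = 1/5.5639 = 0.179729, so t = ln(5.5639)/0.444 = 1.7163/0.444 = 3.8656.

3.9 months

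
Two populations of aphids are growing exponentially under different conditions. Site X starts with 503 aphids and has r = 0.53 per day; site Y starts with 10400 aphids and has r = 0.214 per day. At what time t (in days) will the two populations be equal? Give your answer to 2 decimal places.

Set 503·e^(0.53t) = 10400·e^(0.214t).
e^((0.53 − 0.214)t) = 10400/503 → e^(0.316·t) = 20.676.
0.316·t = ln(20.676) = 3.029, so t = 3.029/0.316 = 9.5854.

9.59 days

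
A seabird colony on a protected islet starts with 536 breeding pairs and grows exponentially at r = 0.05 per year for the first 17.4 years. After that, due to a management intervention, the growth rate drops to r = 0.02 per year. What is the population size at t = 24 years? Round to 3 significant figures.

Phase 1: N(17.4) = 536·e^(0.05×17.4) = 536·e^0.87 = 1279.38.
Phase 2 runs for 24 − 17.4 = 6.6 years at r = 0.02.
N(24) = 1279.38·e^(0.02×6.6) = 1279.38·e^0.132 = 1459.92.

1460 breeding pairs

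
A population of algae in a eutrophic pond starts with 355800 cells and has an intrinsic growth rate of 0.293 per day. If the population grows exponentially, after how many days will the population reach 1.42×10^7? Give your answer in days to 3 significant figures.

Set N₀·e^(rt) = 1.42×10^7: e^(0.293·t) = 1.42×10^7/355800 = 39.91.
0.293·t = ln(39.91) = 3.6866, so t = 3.6866/0.293 = 12.582.

12.6 days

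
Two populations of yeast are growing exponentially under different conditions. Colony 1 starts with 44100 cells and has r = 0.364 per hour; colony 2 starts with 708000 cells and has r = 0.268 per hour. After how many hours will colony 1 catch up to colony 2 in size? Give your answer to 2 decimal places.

28.92 hours

Set 44100·e^(0.364t) = 708000·e^(0.268t).
e^((0.364 − 0.268)t) = 708000/44100 → e^(0.096·t) = 16.054.
0.096·t = ln(16.054) = 2.776, so t = 2.776/0.096 = 28.917.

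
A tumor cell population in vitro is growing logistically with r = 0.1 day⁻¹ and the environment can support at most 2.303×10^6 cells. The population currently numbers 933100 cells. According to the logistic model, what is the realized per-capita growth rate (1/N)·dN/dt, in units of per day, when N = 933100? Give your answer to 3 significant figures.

0.0595 per day

(1/N)·dN/dt = r(1 − N/K) = 0.1 × (1 − 933100/2.303×10^6).
= 0.1 × 0.59483 = 0.059483.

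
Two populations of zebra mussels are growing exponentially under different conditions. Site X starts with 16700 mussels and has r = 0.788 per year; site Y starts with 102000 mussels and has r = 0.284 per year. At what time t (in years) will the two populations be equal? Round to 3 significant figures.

Set 16700·e^(0.788t) = 102000·e^(0.284t).
e^((0.788 − 0.284)t) = 102000/16700 → e^(0.504·t) = 6.1078.
0.504·t = ln(6.1078) = 1.8096, so t = 1.8096/0.504 = 3.5904.

3.59 years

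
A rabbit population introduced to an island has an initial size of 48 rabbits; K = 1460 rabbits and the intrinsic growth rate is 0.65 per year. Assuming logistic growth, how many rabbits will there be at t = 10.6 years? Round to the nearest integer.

A = (K − N₀)/N₀ = (1460 − 48)/48 = 29.417.
N(t) = K/(1 + A·e^(−rt)) = 1460/(1 + 29.417×e^(−0.65×10.6)).
e^(−6.89) = 0.0010179; denominator = 1 + 29.417×0.0010179 = 1.0299.
N = 1460/1.0299 = 1417.55.

1418 rabbits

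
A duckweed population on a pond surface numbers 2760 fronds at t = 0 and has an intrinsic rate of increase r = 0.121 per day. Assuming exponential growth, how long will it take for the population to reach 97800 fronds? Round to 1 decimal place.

Set N₀·e^(rt) = 97800: e^(0.121·t) = 97800/2760 = 35.435.
0.121·t = ln(35.435) = 3.5677, so t = 3.5677/0.121 = 29.485.

29.5 days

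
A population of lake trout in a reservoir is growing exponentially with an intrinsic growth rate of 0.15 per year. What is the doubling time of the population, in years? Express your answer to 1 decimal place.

4.6 years

Doubling time t_d = ln(2)/r = 0.6931/0.15 = 4.621.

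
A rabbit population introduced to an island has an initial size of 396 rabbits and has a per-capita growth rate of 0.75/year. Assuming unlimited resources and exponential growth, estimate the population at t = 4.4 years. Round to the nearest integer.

N(t) = N₀·e^(rt) = 396 × e^(0.75×4.4) = 396 × e^3.3.
e^3.3 ≈ 27.113, so N ≈ 396 × 27.113 = 10736.6.

10737 rabbits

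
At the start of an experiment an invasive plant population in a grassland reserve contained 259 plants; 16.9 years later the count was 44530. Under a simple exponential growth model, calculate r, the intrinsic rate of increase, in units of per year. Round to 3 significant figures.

From N(t) = N₀·e^(rt): e^(r·16.9) = 44530/259 = 171.93.
r·16.9 = ln(171.93) = 5.1471, so r = 5.1471/16.9 = 0.30456.

0.305 per year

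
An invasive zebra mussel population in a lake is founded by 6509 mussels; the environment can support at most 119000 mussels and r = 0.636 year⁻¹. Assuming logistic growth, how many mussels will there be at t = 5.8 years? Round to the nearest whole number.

83095 mussels

A = (K − N₀)/N₀ = (119000 − 6509)/6509 = 17.282.
N(t) = K/(1 + A·e^(−rt)) = 119000/(1 + 17.282×e^(−0.636×5.8)).
e^(−3.689) = 0.025002; denominator = 1 + 17.282×0.025002 = 1.4321.
N = 119000/1.4321 = 83095.1.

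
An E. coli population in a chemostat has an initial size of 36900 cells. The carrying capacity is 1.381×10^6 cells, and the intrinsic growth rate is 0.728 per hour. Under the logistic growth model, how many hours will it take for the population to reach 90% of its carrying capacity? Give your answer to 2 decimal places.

7.96 hours

A = (K − N₀)/N₀ = (1.381×10^6 − 36900)/36900 = 36.425.
Solve 1.381×10^6/(1 + 36.425·e^(−0.728t)) = 1.2429×10^6: 1 + 36.425·e^(−0.728t) = 1.1111, so e^(−0.728t) = 0.00305037.
−0.728·t = ln(0.00305037) = -5.7925, so t = 5.7925/0.728 = 7.9567.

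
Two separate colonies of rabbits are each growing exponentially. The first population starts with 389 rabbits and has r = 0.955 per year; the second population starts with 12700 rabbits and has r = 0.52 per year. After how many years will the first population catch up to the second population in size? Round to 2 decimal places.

8.01 years

Set 389·e^(0.955t) = 12700·e^(0.52t).
e^((0.955 − 0.52)t) = 12700/389 → e^(0.435·t) = 32.648.
0.435·t = ln(32.648) = 3.4858, so t = 3.4858/0.435 = 8.0133.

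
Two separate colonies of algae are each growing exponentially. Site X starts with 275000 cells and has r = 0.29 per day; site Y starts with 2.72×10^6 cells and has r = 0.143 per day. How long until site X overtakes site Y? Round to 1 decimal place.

15.6 days

Set 275000·e^(0.29t) = 2.72×10^6·e^(0.143t).
e^((0.29 − 0.143)t) = 2.72×10^6/275000 → e^(0.147·t) = 9.8909.
0.147·t = ln(9.8909) = 2.2916, so t = 2.2916/0.147 = 15.589.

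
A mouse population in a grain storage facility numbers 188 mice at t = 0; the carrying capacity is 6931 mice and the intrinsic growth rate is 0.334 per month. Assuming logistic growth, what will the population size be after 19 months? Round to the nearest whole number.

A = (K − N₀)/N₀ = (6931 − 188)/188 = 35.867.
N(t) = K/(1 + A·e^(−rt)) = 6931/(1 + 35.867×e^(−0.334×19)).
e^(−6.346) = 0.0017537; denominator = 1 + 35.867×0.0017537 = 1.0629.
N = 6931/1.0629 = 6520.83.

6521 mice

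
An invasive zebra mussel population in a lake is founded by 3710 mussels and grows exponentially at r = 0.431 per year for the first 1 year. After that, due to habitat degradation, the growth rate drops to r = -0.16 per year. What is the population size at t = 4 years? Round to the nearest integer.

Phase 1: N(1) = 3710·e^(0.431×1) = 3710·e^0.431 = 5708.93.
Phase 2 runs for 4 − 1 = 3 years at r = -0.16.
N(4) = 5708.93·e^(-0.16×3) = 5708.93·e^-0.48 = 3532.59.

3533 mussels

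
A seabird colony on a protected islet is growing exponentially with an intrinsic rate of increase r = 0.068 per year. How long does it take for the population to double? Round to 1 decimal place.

10.2 years

Doubling time t_d = ln(2)/r = 0.6931/0.068 = 10.193.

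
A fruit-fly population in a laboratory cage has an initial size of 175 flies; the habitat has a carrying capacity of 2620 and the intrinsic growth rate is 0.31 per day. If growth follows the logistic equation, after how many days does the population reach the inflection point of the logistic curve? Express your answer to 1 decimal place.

8.5 days

Logistic growth is fastest at N = K/2 = 1310.
A = (K − N₀)/N₀ = 13.971. Set K/(1 + A·e^(−rt)) = K/2 → A·e^(−rt) = 1.
e^(−0.31t) = 1/13.971 = 0.0715746, so t = ln(13.971)/0.31 = 2.637/0.31 = 8.5065.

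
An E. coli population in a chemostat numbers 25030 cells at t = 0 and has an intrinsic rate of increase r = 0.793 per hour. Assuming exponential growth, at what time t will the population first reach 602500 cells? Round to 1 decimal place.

4.0 hours

Set N₀·e^(rt) = 602500: e^(0.793·t) = 602500/25030 = 24.071.
0.793·t = ln(24.071) = 3.181, so t = 3.181/0.793 = 4.0114.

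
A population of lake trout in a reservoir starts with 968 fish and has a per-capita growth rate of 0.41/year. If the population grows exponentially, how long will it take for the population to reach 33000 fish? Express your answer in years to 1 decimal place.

Set N₀·e^(rt) = 33000: e^(0.41·t) = 33000/968 = 34.091.
0.41·t = ln(34.091) = 3.529, so t = 3.529/0.41 = 8.6074.

8.6 years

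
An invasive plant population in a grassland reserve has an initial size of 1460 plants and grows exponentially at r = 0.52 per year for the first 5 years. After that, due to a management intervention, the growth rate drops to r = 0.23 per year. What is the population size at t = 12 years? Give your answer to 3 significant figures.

98300 plants

Phase 1: N(5) = 1460·e^(0.52×5) = 1460·e^2.6 = 19657.1.
Phase 2 runs for 12 − 5 = 7 years at r = 0.23.
N(12) = 19657.1·e^(0.23×7) = 19657.1·e^1.61 = 98340.5.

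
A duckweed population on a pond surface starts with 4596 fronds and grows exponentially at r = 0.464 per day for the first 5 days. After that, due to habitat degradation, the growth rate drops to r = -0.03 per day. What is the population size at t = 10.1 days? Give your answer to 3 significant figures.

40100 fronds

Phase 1: N(5) = 4596·e^(0.464×5) = 4596·e^2.32 = 46767.4.
Phase 2 runs for 10.1 − 5 = 5.1 days at r = -0.03.
N(10.1) = 46767.4·e^(-0.03×5.1) = 46767.4·e^-0.153 = 40132.5.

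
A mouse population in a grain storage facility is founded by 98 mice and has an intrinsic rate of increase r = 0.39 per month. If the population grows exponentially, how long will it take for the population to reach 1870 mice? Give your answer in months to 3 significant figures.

Set N₀·e^(rt) = 1870: e^(0.39·t) = 1870/98 = 19.082.
0.39·t = ln(19.082) = 2.9487, so t = 2.9487/0.39 = 7.5608.

7.56 months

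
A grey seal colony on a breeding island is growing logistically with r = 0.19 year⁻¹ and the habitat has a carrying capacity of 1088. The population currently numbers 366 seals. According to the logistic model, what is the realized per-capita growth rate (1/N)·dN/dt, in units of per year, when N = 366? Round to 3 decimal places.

0.126 per year

(1/N)·dN/dt = r(1 − N/K) = 0.19 × (1 − 366/1088).
= 0.19 × 0.6636 = 0.12608.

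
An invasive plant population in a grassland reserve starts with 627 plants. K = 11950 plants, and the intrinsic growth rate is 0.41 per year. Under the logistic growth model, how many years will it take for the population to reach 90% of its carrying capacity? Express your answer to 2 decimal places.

A = (K − N₀)/N₀ = (11950 − 627)/627 = 18.059.
Solve 11950/(1 + 18.059·e^(−0.41t)) = 10755: 1 + 18.059·e^(−0.41t) = 1.1111, so e^(−0.41t) = 0.00615267.
−0.41·t = ln(0.00615267) = -5.0909, so t = 5.0909/0.41 = 12.417.

12.42 years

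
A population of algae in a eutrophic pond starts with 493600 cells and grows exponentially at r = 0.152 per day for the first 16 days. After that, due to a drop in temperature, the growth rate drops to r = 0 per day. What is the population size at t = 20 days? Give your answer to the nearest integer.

5617969 cells

Phase 1: N(16) = 493600·e^(0.152×16) = 493600·e^2.432 = 5.617969×10^6.
Phase 2 runs for 20 − 16 = 4 days at r = 0.
N(20) = 5.617969×10^6·e^(0×4) = 5.617969×10^6·e^0 = 5.617969×10^6.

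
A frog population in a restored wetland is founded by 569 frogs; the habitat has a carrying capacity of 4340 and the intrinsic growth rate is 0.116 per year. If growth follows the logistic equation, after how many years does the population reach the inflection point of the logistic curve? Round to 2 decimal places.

16.30 years

Logistic growth is fastest at N = K/2 = 2170.
A = (K − N₀)/N₀ = 6.6274. Set K/(1 + A·e^(−rt)) = K/2 → A·e^(−rt) = 1.
e^(−0.116t) = 1/6.6274 = 0.150888, so t = ln(6.6274)/0.116 = 1.8912/0.116 = 16.304.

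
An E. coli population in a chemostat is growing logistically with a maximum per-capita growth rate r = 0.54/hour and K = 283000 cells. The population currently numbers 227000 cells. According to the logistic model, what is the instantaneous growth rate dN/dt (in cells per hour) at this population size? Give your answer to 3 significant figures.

dN/dt = rN(1 − N/K) = 0.54 × 227000 × (1 − 227000/283000).
1 − 227000/283000 = 0.19788; dN/dt = 0.54 × 227000 × 0.19788 = 24256.

24300 cells per hour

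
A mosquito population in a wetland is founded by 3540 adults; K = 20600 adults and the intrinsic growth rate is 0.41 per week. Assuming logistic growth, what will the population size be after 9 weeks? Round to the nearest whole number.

A = (K − N₀)/N₀ = (20600 − 3540)/3540 = 4.8192.
N(t) = K/(1 + A·e^(−rt)) = 20600/(1 + 4.8192×e^(−0.41×9)).
e^(−3.69) = 0.024972; denominator = 1 + 4.8192×0.024972 = 1.1203.
N = 20600/1.1203 = 18387.2.

18387 adults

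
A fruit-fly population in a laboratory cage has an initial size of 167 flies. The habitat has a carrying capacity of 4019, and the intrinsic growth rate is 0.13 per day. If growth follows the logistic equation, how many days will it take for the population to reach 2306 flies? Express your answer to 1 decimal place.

26.4 days

A = (K − N₀)/N₀ = (4019 − 167)/167 = 23.066.
Solve 4019/(1 + 23.066·e^(−0.13t)) = 2306: 1 + 23.066·e^(−0.13t) = 1.7428, so e^(−0.13t) = 0.0322054.
−0.13·t = ln(0.0322054) = -3.4356, so t = 3.4356/0.13 = 26.428.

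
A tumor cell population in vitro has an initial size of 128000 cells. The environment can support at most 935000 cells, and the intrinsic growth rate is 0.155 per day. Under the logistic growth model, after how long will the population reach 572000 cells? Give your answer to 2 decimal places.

14.81 days

A = (K − N₀)/N₀ = (935000 − 128000)/128000 = 6.3047.
Solve 935000/(1 + 6.3047·e^(−0.155t)) = 572000: 1 + 6.3047·e^(−0.155t) = 1.6346, so e^(−0.155t) = 0.100658.
−0.155·t = ln(0.100658) = -2.296, so t = 2.296/0.155 = 14.813.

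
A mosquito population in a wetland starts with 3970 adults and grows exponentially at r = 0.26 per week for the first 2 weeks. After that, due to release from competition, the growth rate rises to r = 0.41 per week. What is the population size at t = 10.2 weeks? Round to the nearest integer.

Phase 1: N(2) = 3970·e^(0.26×2) = 3970·e^0.52 = 6677.65.
Phase 2 runs for 10.2 − 2 = 8.2 weeks at r = 0.41.
N(10.2) = 6677.65·e^(0.41×8.2) = 6677.65·e^3.362 = 192629.

192629 adults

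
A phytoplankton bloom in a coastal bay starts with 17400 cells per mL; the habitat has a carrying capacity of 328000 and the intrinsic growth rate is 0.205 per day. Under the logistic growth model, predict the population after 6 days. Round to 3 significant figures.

A = (K − N₀)/N₀ = (328000 − 17400)/17400 = 17.851.
N(t) = K/(1 + A·e^(−rt)) = 328000/(1 + 17.851×e^(−0.205×6)).
e^(−1.23) = 0.29229; denominator = 1 + 17.851×0.29229 = 6.2176.
N = 328000/6.2176 = 52753.6.

52800 cells per mL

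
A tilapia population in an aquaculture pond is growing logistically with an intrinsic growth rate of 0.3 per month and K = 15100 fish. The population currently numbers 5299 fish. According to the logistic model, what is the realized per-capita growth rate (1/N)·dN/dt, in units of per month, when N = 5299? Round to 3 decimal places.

0.195 per month

(1/N)·dN/dt = r(1 − N/K) = 0.3 × (1 − 5299/15100).
= 0.3 × 0.64907 = 0.19472.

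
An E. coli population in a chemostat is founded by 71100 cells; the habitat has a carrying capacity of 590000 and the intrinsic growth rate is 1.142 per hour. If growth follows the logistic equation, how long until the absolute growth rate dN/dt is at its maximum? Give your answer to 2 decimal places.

1.74 hours

Logistic growth is fastest at N = K/2 = 295000.
A = (K − N₀)/N₀ = 7.2982. Set K/(1 + A·e^(−rt)) = K/2 → A·e^(−rt) = 1.
e^(−1.142t) = 1/7.2982 = 0.137021, so t = ln(7.2982)/1.142 = 1.9876/1.142 = 1.7405.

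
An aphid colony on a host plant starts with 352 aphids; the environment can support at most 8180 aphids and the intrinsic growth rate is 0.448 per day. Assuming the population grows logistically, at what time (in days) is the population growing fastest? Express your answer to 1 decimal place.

6.9 days

Logistic growth is fastest at N = K/2 = 4090.
A = (K − N₀)/N₀ = 22.239. Set K/(1 + A·e^(−rt)) = K/2 → A·e^(−rt) = 1.
e^(−0.448t) = 1/22.239 = 0.0449668, so t = ln(22.239)/0.448 = 3.1018/0.448 = 6.9237.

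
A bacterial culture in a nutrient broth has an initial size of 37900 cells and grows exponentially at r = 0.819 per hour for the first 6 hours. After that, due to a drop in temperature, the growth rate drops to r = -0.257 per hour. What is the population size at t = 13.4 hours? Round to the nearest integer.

Phase 1: N(6) = 37900·e^(0.819×6) = 37900·e^4.914 = 5.161338×10^6.
Phase 2 runs for 13.4 − 6 = 7.4 hours at r = -0.257.
N(13.4) = 5.161338×10^6·e^(-0.257×7.4) = 5.161338×10^6·e^-1.902 = 770586.

770586 cells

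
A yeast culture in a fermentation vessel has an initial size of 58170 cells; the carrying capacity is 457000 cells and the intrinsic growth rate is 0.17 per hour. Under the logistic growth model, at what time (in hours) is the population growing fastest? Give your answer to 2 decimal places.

11.32 hours

Logistic growth is fastest at N = K/2 = 228500.
A = (K − N₀)/N₀ = 6.8563. Set K/(1 + A·e^(−rt)) = K/2 → A·e^(−rt) = 1.
e^(−0.17t) = 1/6.8563 = 0.145852, so t = ln(6.8563)/0.17 = 1.9252/0.17 = 11.325.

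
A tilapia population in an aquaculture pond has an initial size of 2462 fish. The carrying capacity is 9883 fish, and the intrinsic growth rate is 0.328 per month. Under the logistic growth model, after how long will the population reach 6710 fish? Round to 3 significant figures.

A = (K − N₀)/N₀ = (9883 − 2462)/2462 = 3.0142.
Solve 9883/(1 + 3.0142·e^(−0.328t)) = 6710: 1 + 3.0142·e^(−0.328t) = 1.4729, so e^(−0.328t) = 0.156882.
−0.328·t = ln(0.156882) = -1.8523, so t = 1.8523/0.328 = 5.6471.

5.65 months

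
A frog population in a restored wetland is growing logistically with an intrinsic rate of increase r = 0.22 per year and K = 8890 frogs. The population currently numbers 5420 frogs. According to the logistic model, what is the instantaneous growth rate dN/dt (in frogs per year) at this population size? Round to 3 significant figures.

dN/dt = rN(1 − N/K) = 0.22 × 5420 × (1 − 5420/8890).
1 − 5420/8890 = 0.39033; dN/dt = 0.22 × 5420 × 0.39033 = 465.42.

465 frogs per year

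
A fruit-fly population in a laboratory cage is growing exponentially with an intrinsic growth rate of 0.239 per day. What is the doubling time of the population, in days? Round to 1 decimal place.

Doubling time t_d = ln(2)/r = 0.6931/0.239 = 2.9002.

2.9 days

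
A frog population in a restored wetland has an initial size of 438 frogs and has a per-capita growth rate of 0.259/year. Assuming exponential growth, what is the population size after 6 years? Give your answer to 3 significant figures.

2070 frogs

N(t) = N₀·e^(rt) = 438 × e^(0.259×6) = 438 × e^1.554.
e^1.554 ≈ 4.7304, so N ≈ 438 × 4.7304 = 2071.89.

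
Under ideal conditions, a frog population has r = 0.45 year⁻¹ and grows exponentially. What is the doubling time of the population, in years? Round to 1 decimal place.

Doubling time t_d = ln(2)/r = 0.6931/0.45 = 1.5403.

1.5 years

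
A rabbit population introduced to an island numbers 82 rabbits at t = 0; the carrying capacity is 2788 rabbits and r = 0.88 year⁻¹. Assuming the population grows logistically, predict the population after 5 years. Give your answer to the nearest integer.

1984 rabbits

A = (K − N₀)/N₀ = (2788 − 82)/82 = 33.
N(t) = K/(1 + A·e^(−rt)) = 2788/(1 + 33×e^(−0.88×5)).
e^(−4.4) = 0.012277; denominator = 1 + 33×0.012277 = 1.4052.
N = 2788/1.4052 = 1984.13.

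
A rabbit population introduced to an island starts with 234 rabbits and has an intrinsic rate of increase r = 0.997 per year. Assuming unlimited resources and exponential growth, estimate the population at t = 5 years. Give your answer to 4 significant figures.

N(t) = N₀·e^(rt) = 234 × e^(0.997×5) = 234 × e^4.985.
e^4.985 ≈ 146.2, so N ≈ 234 × 146.2 = 34211.6.

34210 rabbits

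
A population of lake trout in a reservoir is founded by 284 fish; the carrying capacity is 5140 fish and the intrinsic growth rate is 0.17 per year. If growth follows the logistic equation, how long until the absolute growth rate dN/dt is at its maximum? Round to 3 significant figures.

16.7 years

Logistic growth is fastest at N = K/2 = 2570.
A = (K − N₀)/N₀ = 17.099. Set K/(1 + A·e^(−rt)) = K/2 → A·e^(−rt) = 1.
e^(−0.17t) = 1/17.099 = 0.0584843, so t = ln(17.099)/0.17 = 2.839/0.17 = 16.7.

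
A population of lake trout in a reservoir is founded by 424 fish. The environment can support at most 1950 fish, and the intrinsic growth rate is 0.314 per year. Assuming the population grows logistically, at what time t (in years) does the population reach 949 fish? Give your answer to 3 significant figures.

3.91 years

A = (K − N₀)/N₀ = (1950 − 424)/424 = 3.5991.
Solve 1950/(1 + 3.5991·e^(−0.314t)) = 949: 1 + 3.5991·e^(−0.314t) = 2.0548, so e^(−0.314t) = 0.293075.
−0.314·t = ln(0.293075) = -1.2273, so t = 1.2273/0.314 = 3.9087.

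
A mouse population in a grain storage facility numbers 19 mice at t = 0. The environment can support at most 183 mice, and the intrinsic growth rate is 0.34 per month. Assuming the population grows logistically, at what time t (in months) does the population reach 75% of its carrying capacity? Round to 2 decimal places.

A = (K − N₀)/N₀ = (183 − 19)/19 = 8.6316.
Solve 183/(1 + 8.6316·e^(−0.34t)) = 137.25: 1 + 8.6316·e^(−0.34t) = 1.3333, so e^(−0.34t) = 0.0386179.
−0.34·t = ln(0.0386179) = -3.254, so t = 3.254/0.34 = 9.5707.

9.57 months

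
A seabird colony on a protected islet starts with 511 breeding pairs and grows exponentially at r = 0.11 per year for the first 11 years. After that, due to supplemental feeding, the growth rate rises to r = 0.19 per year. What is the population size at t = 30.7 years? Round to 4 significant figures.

72360 breeding pairs

Phase 1: N(11) = 511·e^(0.11×11) = 511·e^1.21 = 1713.63.
Phase 2 runs for 30.7 − 11 = 19.7 years at r = 0.19.
N(30.7) = 1713.63·e^(0.19×19.7) = 1713.63·e^3.743 = 72357.2.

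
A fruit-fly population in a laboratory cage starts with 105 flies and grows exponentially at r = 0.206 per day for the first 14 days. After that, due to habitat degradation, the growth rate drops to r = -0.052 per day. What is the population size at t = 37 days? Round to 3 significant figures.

568 flies

Phase 1: N(14) = 105·e^(0.206×14) = 105·e^2.884 = 1878.
Phase 2 runs for 37 − 14 = 23 days at r = -0.052.
N(37) = 1878·e^(-0.052×23) = 1878·e^-1.196 = 567.909.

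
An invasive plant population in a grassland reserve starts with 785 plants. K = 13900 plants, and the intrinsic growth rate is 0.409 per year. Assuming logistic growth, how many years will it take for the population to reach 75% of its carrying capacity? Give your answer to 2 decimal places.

9.57 years

A = (K − N₀)/N₀ = (13900 − 785)/785 = 16.707.
Solve 13900/(1 + 16.707·e^(−0.409t)) = 10425: 1 + 16.707·e^(−0.409t) = 1.3333, so e^(−0.409t) = 0.0199517.
−0.409·t = ln(0.0199517) = -3.9144, so t = 3.9144/0.409 = 9.5708.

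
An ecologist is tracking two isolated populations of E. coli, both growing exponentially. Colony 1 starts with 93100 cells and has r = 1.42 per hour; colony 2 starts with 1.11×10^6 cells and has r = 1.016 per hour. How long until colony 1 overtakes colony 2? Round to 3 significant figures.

Set 93100·e^(1.42t) = 1.11×10^6·e^(1.016t).
e^((1.42 − 1.016)t) = 1.11×10^6/93100 → e^(0.404·t) = 11.923.
0.404·t = ln(11.923) = 2.4784, so t = 2.4784/0.404 = 6.1348.

6.13 hours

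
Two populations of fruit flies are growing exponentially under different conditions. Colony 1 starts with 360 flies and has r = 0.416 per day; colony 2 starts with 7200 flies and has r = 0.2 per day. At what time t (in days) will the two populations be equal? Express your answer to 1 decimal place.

Set 360·e^(0.416t) = 7200·e^(0.2t).
e^((0.416 − 0.2)t) = 7200/360 → e^(0.216·t) = 20.
0.216·t = ln(20) = 2.9957, so t = 2.9957/0.216 = 13.869.

13.9 days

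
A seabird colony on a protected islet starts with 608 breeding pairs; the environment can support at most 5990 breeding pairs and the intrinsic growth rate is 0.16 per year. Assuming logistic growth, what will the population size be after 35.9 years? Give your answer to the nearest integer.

A = (K − N₀)/N₀ = (5990 − 608)/608 = 8.852.
N(t) = K/(1 + A·e^(−rt)) = 5990/(1 + 8.852×e^(−0.16×35.9)).
e^(−5.744) = 0.0032019; denominator = 1 + 8.852×0.0032019 = 1.0283.
N = 5990/1.0283 = 5824.9.

5825 breeding pairs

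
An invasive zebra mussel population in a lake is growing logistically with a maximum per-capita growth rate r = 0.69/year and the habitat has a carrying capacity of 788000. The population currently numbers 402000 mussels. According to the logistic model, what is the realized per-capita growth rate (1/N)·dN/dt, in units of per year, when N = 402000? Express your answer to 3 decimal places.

0.338 per year

(1/N)·dN/dt = r(1 − N/K) = 0.69 × (1 − 402000/788000).
= 0.69 × 0.48985 = 0.33799.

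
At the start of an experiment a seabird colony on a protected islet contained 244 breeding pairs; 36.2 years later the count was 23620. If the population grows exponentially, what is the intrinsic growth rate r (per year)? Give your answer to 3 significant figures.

From N(t) = N₀·e^(rt): e^(r·36.2) = 23620/244 = 96.803.
r·36.2 = ln(96.803) = 4.5727, so r = 4.5727/36.2 = 0.12632.

0.126 per year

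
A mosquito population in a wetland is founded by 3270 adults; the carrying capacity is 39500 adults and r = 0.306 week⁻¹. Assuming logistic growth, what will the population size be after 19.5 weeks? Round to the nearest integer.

A = (K − N₀)/N₀ = (39500 − 3270)/3270 = 11.08.
N(t) = K/(1 + A·e^(−rt)) = 39500/(1 + 11.08×e^(−0.306×19.5)).
e^(−5.967) = 0.0025619; denominator = 1 + 11.08×0.0025619 = 1.0284.
N = 39500/1.0284 = 38409.7.

38410 adults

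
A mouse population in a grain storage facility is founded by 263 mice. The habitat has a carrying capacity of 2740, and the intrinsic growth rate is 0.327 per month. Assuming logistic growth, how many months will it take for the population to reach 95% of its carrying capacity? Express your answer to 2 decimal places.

15.86 months

A = (K − N₀)/N₀ = (2740 − 263)/263 = 9.4183.
Solve 2740/(1 + 9.4183·e^(−0.327t)) = 2603: 1 + 9.4183·e^(−0.327t) = 1.0526, so e^(−0.327t) = 0.00558825.
−0.327·t = ln(0.00558825) = -5.1871, so t = 5.1871/0.327 = 15.863.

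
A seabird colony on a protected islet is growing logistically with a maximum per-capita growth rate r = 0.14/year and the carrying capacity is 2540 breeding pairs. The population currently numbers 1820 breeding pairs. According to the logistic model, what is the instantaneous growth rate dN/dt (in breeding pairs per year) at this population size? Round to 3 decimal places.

dN/dt = rN(1 − N/K) = 0.14 × 1820 × (1 − 1820/2540).
1 − 1820/2540 = 0.28346; dN/dt = 0.14 × 1820 × 0.28346 = 72.227.

72.227 breeding pairs per year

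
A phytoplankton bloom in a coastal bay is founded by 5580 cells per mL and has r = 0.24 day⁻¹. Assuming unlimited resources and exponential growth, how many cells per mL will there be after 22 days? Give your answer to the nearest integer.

1095744 cells per mL

N(t) = N₀·e^(rt) = 5580 × e^(0.24×22) = 5580 × e^5.28.
e^5.28 ≈ 196.37, so N ≈ 5580 × 196.37 = 1.095744×10^6.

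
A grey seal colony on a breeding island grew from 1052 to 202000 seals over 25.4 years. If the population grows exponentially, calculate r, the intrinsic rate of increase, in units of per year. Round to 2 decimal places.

0.21 per year

From N(t) = N₀·e^(rt): e^(r·25.4) = 202000/1052 = 192.02.
r·25.4 = ln(192.02) = 5.2576, so r = 5.2576/25.4 = 0.20699.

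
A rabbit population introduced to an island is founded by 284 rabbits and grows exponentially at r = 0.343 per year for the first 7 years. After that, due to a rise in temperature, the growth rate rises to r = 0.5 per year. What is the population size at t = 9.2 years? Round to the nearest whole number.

9414 rabbits

Phase 1: N(7) = 284·e^(0.343×7) = 284·e^2.401 = 3133.71.
Phase 2 runs for 9.2 − 7 = 2.2 years at r = 0.5.
N(9.2) = 3133.71·e^(0.5×2.2) = 3133.71·e^1.1 = 9414.2.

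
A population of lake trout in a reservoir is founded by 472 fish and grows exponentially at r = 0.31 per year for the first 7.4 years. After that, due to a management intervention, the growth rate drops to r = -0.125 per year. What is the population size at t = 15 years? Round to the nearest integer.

Phase 1: N(7.4) = 472·e^(0.31×7.4) = 472·e^2.294 = 4679.65.
Phase 2 runs for 15 − 7.4 = 7.6 years at r = -0.125.
N(15) = 4679.65·e^(-0.125×7.6) = 4679.65·e^-0.95 = 1809.81.

1810 fish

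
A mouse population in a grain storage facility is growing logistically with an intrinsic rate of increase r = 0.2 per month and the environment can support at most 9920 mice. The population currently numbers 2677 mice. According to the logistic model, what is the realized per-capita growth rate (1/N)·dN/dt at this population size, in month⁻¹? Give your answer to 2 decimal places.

0.15 per month

(1/N)·dN/dt = r(1 − N/K) = 0.2 × (1 − 2677/9920).
= 0.2 × 0.73014 = 0.14603.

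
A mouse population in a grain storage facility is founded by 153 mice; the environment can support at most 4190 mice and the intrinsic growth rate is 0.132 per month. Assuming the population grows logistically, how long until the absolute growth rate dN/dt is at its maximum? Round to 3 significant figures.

Logistic growth is fastest at N = K/2 = 2095.
A = (K − N₀)/N₀ = 26.386. Set K/(1 + A·e^(−rt)) = K/2 → A·e^(−rt) = 1.
e^(−0.132t) = 1/26.386 = 0.0378994, so t = ln(26.386)/0.132 = 3.2728/0.132 = 24.794.

24.8 months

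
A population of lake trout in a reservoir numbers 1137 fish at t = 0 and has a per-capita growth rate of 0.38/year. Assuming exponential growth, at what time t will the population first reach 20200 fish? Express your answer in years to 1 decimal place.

Set N₀·e^(rt) = 20200: e^(0.38·t) = 20200/1137 = 17.766.
0.38·t = ln(17.766) = 2.8773, so t = 2.8773/0.38 = 7.5718.

7.6 years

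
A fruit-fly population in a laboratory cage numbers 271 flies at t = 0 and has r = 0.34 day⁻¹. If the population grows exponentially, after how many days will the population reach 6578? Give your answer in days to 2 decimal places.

9.38 days

Set N₀·e^(rt) = 6578: e^(0.34·t) = 6578/271 = 24.273.
0.34·t = ln(24.273) = 3.1894, so t = 3.1894/0.34 = 9.3805.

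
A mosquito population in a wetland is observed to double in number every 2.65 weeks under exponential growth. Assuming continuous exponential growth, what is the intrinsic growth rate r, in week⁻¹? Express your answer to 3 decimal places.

r = ln(2)/t_d = 0.6931/2.65 = 0.26156.

0.262 per week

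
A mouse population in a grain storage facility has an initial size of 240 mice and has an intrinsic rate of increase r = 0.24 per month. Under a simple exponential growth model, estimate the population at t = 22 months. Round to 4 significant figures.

N(t) = N₀·e^(rt) = 240 × e^(0.24×22) = 240 × e^5.28.
e^5.28 ≈ 196.37, so N ≈ 240 × 196.37 = 47128.8.

47130 mice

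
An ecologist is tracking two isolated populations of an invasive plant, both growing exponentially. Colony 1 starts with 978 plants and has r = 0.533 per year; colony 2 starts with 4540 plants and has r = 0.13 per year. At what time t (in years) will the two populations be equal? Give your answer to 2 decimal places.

3.81 years

Set 978·e^(0.533t) = 4540·e^(0.13t).
e^((0.533 − 0.13)t) = 4540/978 → e^(0.403·t) = 4.6421.
0.403·t = ln(4.6421) = 1.5352, so t = 1.5352/0.403 = 3.8094.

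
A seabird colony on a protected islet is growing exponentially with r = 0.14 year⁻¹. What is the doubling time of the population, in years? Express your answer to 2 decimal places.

Doubling time t_d = ln(2)/r = 0.6931/0.14 = 4.9511.

4.95 years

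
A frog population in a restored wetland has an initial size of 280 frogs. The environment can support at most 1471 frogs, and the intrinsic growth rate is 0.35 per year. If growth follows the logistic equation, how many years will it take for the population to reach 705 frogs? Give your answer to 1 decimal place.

A = (K − N₀)/N₀ = (1471 − 280)/280 = 4.2536.
Solve 1471/(1 + 4.2536·e^(−0.35t)) = 705: 1 + 4.2536·e^(−0.35t) = 2.0865, so e^(−0.35t) = 0.255438.
−0.35·t = ln(0.255438) = -1.3648, so t = 1.3648/0.35 = 3.8994.

3.9 years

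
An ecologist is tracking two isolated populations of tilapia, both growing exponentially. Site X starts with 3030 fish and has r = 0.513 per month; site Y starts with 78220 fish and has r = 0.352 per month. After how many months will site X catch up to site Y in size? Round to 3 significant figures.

20.2 months

Set 3030·e^(0.513t) = 78220·e^(0.352t).
e^((0.513 − 0.352)t) = 78220/3030 → e^(0.161·t) = 25.815.
0.161·t = ln(25.815) = 3.251, so t = 3.251/0.161 = 20.192.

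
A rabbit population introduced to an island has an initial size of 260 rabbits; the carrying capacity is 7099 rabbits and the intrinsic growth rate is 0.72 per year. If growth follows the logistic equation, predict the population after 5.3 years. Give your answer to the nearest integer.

4496 rabbits

A = (K − N₀)/N₀ = (7099 − 260)/260 = 26.304.
N(t) = K/(1 + A·e^(−rt)) = 7099/(1 + 26.304×e^(−0.72×5.3)).
e^(−3.816) = 0.022016; denominator = 1 + 26.304×0.022016 = 1.5791.
N = 7099/1.5791 = 4495.61.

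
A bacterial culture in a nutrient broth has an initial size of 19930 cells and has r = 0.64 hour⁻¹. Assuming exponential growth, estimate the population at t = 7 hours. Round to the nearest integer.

N(t) = N₀·e^(rt) = 19930 × e^(0.64×7) = 19930 × e^4.48.
e^4.48 ≈ 88.235, so N ≈ 19930 × 88.235 = 1.758517×10^6.

1758517 cells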